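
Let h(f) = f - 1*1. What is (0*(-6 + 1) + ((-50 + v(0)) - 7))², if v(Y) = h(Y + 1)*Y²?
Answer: 3249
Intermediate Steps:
h(f) = -1 + f (h(f) = f - 1 = -1 + f)
v(Y) = Y³ (v(Y) = (-1 + (Y + 1))*Y² = (-1 + (1 + Y))*Y² = Y*Y² = Y³)
(0*(-6 + 1) + ((-50 + v(0)) - 7))² = (0*(-6 + 1) + ((-50 + 0³) - 7))² = (0*(-5) + ((-50 + 0) - 7))² = (0 + (-50 - 7))² = (0 - 57)² = (-57)² = 3249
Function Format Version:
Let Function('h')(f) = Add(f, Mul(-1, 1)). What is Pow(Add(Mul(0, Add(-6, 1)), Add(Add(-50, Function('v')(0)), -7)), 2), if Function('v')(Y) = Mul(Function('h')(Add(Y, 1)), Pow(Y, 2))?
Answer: 3249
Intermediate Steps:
Function('h')(f) = Add(-1, f) (Function('h')(f) = Add(f, -1) = Add(-1, f))
Function('v')(Y) = Pow(Y, 3) (Function('v')(Y) = Mul(Add(-1, Add(Y, 1)), Pow(Y, 2)) = Mul(Add(-1, Add(1, Y)), Pow(Y, 2)) = Mul(Y, Pow(Y, 2)) = Pow(Y, 3))
Pow(Add(Mul(0, Add(-6, 1)), Add(Add(-50, Function('v')(0)), -7)), 2) = Pow(Add(Mul(0, Add(-6, 1)), Add(Add(-50, Pow(0, 3)), -7)), 2) = Pow(Add(Mul(0, -5), Add(Add(-50, 0), -7)), 2) = Pow(Add(0, Add(-50, -7)), 2) = Pow(Add(0, -57), 2) = Pow(-57, 2) = 3249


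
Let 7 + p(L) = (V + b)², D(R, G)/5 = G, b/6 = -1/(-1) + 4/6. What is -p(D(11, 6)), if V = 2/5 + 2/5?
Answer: -2741/25 ≈ -109.64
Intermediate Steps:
b = 10 (b = 6*(-1/(-1) + 4/6) = 6*(-1*(-1) + 4*(⅙)) = 6*(1 + ⅔) = 6*(5/3) = 10)
D(R, G) = 5*G
V = ⅘ (V = 2*(⅕) + 2*(⅕) = ⅖ + ⅖ = ⅘ ≈ 0.80000)
p(L) = 2741/25 (p(L) = -7 + (⅘ + 10)² = -7 + (54/5)² = -7 + 2916/25 = 2741/25)
-p(D(11, 6)) = -1*2741/25 = -2741/25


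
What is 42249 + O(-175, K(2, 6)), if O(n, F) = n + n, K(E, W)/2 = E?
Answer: 41899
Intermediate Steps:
K(E, W) = 2*E
O(n, F) = 2*n
42249 + O(-175, K(2, 6)) = 42249 + 2*(-175) = 42249 - 350 = 41899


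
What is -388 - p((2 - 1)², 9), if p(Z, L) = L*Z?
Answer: -397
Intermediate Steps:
-388 - p((2 - 1)², 9) = -388 - 9*(2 - 1)² = -388 - 9*1² = -388 - 9 = -397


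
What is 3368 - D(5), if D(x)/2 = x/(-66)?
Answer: 111149/33 ≈ 3368.2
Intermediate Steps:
D(x) = -x/33 (D(x) = 2*(x/(-66)) = 2*(x*(-1/66)) = 2*(-x/66) = -x/33)
3368 - D(5) = 3368 - (-1)*5/33 = 3368 - 1*(-5/33) = 3368 + 5/33 = 111149/33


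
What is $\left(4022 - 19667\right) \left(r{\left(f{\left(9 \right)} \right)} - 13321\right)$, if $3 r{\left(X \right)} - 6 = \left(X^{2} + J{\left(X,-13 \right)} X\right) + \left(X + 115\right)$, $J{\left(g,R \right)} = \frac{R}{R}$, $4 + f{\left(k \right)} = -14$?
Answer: $206274110$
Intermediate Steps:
$f{\left(k \right)} = -18$ ($f{\left(k \right)} = -4 - 14 = -18$)
$J{\left(g,R \right)} = 1$
$r{\left(X \right)} = \frac{121}{3} + \frac{X^{2}}{3} + \frac{2 X}{3}$ ($r{\left(X \right)} = 2 + \frac{\left(X^{2} + 1 X\right) + \left(X + 115\right)}{3} = 2 + \frac{\left(X^{2} + X\right) + \left(115 + X\right)}{3} = 2 + \frac{\left(X + X^{2}\right) + \left(115 + X\right)}{3} = 2 + \frac{115 + X^{2} + 2 X}{3} = 2 + \left(\frac{115}{3} + \frac{X^{2}}{3} + \frac{2 X}{3}\right) = \frac{121}{3} + \frac{X^{2}}{3} + \frac{2 X}{3}$)
$\left(4022 - 19667\right) \left(r{\left(f{\left(9 \right)} \right)} - 13321\right) = \left(4022 - 19667\right) \left(\left(\frac{121}{3} + \frac{\left(-18\right)^{2}}{3} + \frac{2}{3} \left(-18\right)\right) - 13321\right) = - 15645 \left(\left(\frac{121}{3} + \frac{1}{3} \cdot 324 - 12\right) - 13321\right) = - 15645 \left(\left(\frac{121}{3} + 108 - 12\right) - 13321\right) = - 15645 \left(\frac{409}{3} - 13321\right) = \left(-15645\right) \left(- \frac{39554}{3}\right) = 206274110$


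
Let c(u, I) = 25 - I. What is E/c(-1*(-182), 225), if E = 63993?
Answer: -63993/200 ≈ -319.96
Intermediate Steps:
E/c(-1*(-182), 225) = 63993/(25 - 1*225) = 63993/(25 - 225) = 63993/(-200) = 63993*(-1/200) = -63993/200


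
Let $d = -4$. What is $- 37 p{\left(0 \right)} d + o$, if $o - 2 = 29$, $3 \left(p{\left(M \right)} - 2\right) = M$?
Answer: $327$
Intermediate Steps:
$p{\left(M \right)} = 2 + \frac{M}{3}$
$o = 31$ ($o = 2 + 29 = 31$)
$- 37 p{\left(0 \right)} d + o = - 37 \left(2 + \frac{1}{3} \cdot 0\right) \left(-4\right) + 31 = - 37 \left(2 + 0\right) \left(-4\right) + 31 = - 37 \cdot 2 \left(-4\right) + 31 = \left(-37\right) \left(-8\right) + 31 = 296 + 31 = 327$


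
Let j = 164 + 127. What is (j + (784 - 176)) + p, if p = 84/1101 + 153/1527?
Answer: 167968866/186803 ≈ 899.18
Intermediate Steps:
j = 291
p = 32969/186803 (p = 84*(1/1101) + 153*(1/1527) = 28/367 + 51/509 = 32969/186803 ≈ 0.17649)
(j + (784 - 176)) + p = (291 + (784 - 176)) + 32969/186803 = (291 + 608) + 32969/186803 = 899 + 32969/186803 = 167968866/186803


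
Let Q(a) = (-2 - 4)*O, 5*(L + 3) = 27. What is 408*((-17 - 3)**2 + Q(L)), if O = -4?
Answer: 172992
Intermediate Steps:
L = 12/5 (L = -3 + (1/5)*27 = -3 + 27/5 = 12/5 ≈ 2.4000)
Q(a) = 24 (Q(a) = (-2 - 4)*(-4) = -6*(-4) = 24)
408*((-17 - 3)**2 + Q(L)) = 408*((-17 - 3)**2 + 24) = 408*((-20)**2 + 24) = 408*(400 + 24) = 408*424 = 172992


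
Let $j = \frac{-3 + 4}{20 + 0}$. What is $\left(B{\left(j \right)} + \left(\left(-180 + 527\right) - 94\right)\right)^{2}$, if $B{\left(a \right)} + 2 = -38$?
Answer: $45369$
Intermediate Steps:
$j = \frac{1}{20}$ ($j = 1 \cdot \frac{1}{20} = \frac{1}{20} \approx 0.05$)
$B{\left(a \right)} = -40$ ($B{\left(a \right)} = -2 - 38 = -40$)
$\left(B{\left(j \right)} + \left(\left(-180 + 527\right) - 94\right)\right)^{2} = \left(-40 + \left(\left(-180 + 527\right) - 94\right)\right)^{2} = \left(-40 + \left(347 - 94\right)\right)^{2} = \left(-40 + 253\right)^{2} = 213^{2} = 45369$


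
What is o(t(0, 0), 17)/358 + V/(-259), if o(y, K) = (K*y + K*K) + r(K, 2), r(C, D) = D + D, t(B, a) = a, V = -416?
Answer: 224815/92722 ≈ 2.4246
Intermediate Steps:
r(C, D) = 2*D
o(y, K) = 4 + K² + K*y (o(y, K) = (K*y + K*K) + 2*2 = (K*y + K²) + 4 = (K² + K*y) + 4 = 4 + K² + K*y)
o(t(0, 0), 17)/358 + V/(-259) = (4 + 17² + 17*0)/358 - 416/(-259) = (4 + 289 + 0)*(1/358) - 416*(-1/259) = 293*(1/358) + 416/259 = 293/358 + 416/259 = 224815/92722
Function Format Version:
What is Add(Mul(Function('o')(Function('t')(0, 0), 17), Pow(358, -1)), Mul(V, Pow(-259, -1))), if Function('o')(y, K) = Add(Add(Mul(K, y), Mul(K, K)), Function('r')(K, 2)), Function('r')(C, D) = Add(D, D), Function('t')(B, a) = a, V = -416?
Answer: Rational(224815, 92722) ≈ 2.4246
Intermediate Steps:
Function('r')(C, D) = Mul(2, D)
Function('o')(y, K) = Add(4, Pow(K, 2), Mul(K, y)) (Function('o')(y, K) = Add(Add(Mul(K, y), Mul(K, K)), Mul(2, 2)) = Add(Add(Mul(K, y), Pow(K, 2)), 4) = Add(Add(Pow(K, 2), Mul(K, y)), 4) = Add(4, Pow(K, 2), Mul(K, y)))
Add(Mul(Function('o')(Function('t')(0, 0), 17), Pow(358, -1)), Mul(V, Pow(-259, -1))) = Add(Mul(Add(4, Pow(17, 2), Mul(17, 0)), Pow(358, -1)), Mul(-416, Pow(-259, -1))) = Add(Mul(Add(4, 289, 0), Rational(1, 358)), Mul(-416, Rational(-1, 259))) = Add(Mul(293, Rational(1, 358)), Rational(416, 259)) = Add(Rational(293, 358), Rational(416, 259)) = Rational(224815, 92722)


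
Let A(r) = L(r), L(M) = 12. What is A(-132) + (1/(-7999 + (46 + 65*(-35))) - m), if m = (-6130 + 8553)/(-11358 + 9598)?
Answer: 60199011/4500320 ≈ 13.377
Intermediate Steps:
A(r) = 12
m = -2423/1760 (m = 2423/(-1760) = 2423*(-1/1760) = -2423/1760 ≈ -1.3767)
A(-132) + (1/(-7999 + (46 + 65*(-35))) - m) = 12 + (1/(-7999 + (46 + 65*(-35))) - 1*(-2423/1760)) = 12 + (1/(-7999 + (46 - 2275)) + 2423/1760) = 12 + (1/(-7999 - 2229) + 2423/1760) = 12 + (1/(-10228) + 2423/1760) = 12 + (-1/10228 + 2423/1760) = 12 + 6195171/4500320 = 60199011/4500320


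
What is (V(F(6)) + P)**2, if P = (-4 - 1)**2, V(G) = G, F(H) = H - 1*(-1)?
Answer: 1024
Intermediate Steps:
F(H) = 1 + H (F(H) = H + 1 = 1 + H)
P = 25 (P = (-5)**2 = 25)
(V(F(6)) + P)**2 = ((1 + 6) + 25)**2 = (7 + 25)**2 = 32**2 = 1024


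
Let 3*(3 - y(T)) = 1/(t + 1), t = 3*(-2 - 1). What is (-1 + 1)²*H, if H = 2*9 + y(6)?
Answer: 0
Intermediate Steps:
t = -9 (t = 3*(-3) = -9)
y(T) = 73/24 (y(T) = 3 - 1/(3*(-9 + 1)) = 3 - ⅓/(-8) = 3 - ⅓*(-⅛) = 3 + 1/24 = 73/24)
H = 505/24 (H = 2*9 + 73/24 = 18 + 73/24 = 505/24 ≈ 21.042)
(-1 + 1)²*H = (-1 + 1)²*(505/24) = 0²*(505/24) = 0*(505/24) = 0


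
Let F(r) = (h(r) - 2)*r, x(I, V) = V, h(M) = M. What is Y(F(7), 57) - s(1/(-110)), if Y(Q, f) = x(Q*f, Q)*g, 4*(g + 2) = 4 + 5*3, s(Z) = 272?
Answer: -703/4 ≈ -175.75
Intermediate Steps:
F(r) = r*(-2 + r) (F(r) = (r - 2)*r = (-2 + r)*r = r*(-2 + r))
g = 11/4 (g = -2 + (4 + 5*3)/4 = -2 + (4 + 15)/4 = -2 + (¼)*19 = -2 + 19/4 = 11/4 ≈ 2.7500)
Y(Q, f) = 11*Q/4 (Y(Q, f) = Q*(11/4) = 11*Q/4)
Y(F(7), 57) - s(1/(-110)) = 11*(7*(-2 + 7))/4 - 1*272 = 11*(7*5)/4 - 272 = (11/4)*35 - 272 = 385/4 - 272 = -703/4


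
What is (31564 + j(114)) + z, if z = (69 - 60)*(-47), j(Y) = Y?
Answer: 31255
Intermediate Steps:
z = -423 (z = 9*(-47) = -423)
(31564 + j(114)) + z = (31564 + 114) - 423 = 31678 - 423 = 31255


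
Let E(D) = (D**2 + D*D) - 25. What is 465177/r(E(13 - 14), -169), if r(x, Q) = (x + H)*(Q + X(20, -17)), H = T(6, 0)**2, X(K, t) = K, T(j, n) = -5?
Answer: -465177/298 ≈ -1561.0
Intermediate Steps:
E(D) = -25 + 2*D**2 (E(D) = (D**2 + D**2) - 25 = 2*D**2 - 25 = -25 + 2*D**2)
H = 25 (H = (-5)**2 = 25)
r(x, Q) = (20 + Q)*(25 + x) (r(x, Q) = (x + 25)*(Q + 20) = (25 + x)*(20 + Q) = (20 + Q)*(25 + x))
465177/r(E(13 - 14), -169) = 465177/(500 + 20*(-25 + 2*(13 - 14)**2) + 25*(-169) - 169*(-25 + 2*(13 - 14)**2)) = 465177/(500 + 20*(-25 + 2*(-1)**2) - 4225 - 169*(-25 + 2*(-1)**2)) = 465177/(500 + 20*(-25 + 2*1) - 4225 - 169*(-25 + 2*1)) = 465177/(500 + 20*(-25 + 2) - 4225 - 169*(-25 + 2)) = 465177/(500 + 20*(-23) - 4225 - 169*(-23)) = 465177/(500 - 460 - 4225 + 3887) = 465177/(-298) = 465177*(-1/298) = -465177/298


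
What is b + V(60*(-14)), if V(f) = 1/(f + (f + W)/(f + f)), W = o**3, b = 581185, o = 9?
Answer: 273367919595/470363 ≈ 5.8119e+5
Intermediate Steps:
W = 729 (W = 9**3 = 729)
V(f) = 1/(f + (729 + f)/(2*f)) (V(f) = 1/(f + (f + 729)/(f + f)) = 1/(f + (729 + f)/((2*f))) = 1/(f + (729 + f)*(1/(2*f))) = 1/(f + (729 + f)/(2*f)))
b + V(60*(-14)) = 581185 + 2*(60*(-14))/(729 + 60*(-14) + 2*(60*(-14))**2) = 581185 + 2*(-840)/(729 - 840 + 2*(-840)**2) = 581185 + 2*(-840)/(729 - 840 + 2*705600) = 581185 + 2*(-840)/(729 - 840 + 1411200) = 581185 + 2*(-840)/1411089 = 581185 + 2*(-840)*(1/1411089) = 581185 - 560/470363 = 273367919595/470363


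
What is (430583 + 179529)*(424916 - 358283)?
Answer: 40653592896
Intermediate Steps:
(430583 + 179529)*(424916 - 358283) = 610112*66633 = 40653592896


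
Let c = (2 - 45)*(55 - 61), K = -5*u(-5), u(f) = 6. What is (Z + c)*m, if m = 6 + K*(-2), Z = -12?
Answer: 16236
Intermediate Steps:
K = -30 (K = -5*6 = -30)
c = 258 (c = -43*(-6) = 258)
m = 66 (m = 6 - 30*(-2) = 6 + 60 = 66)
(Z + c)*m = (-12 + 258)*66 = 246*66 = 16236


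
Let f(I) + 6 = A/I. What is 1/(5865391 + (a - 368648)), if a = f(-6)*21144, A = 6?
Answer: 1/5348735 ≈ 1.8696e-7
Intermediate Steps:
f(I) = -6 + 6/I
a = -148008 (a = (-6 + 6/(-6))*21144 = (-6 + 6*(-⅙))*21144 = (-6 - 1)*21144 = -7*21144 = -148008)
1/(5865391 + (a - 368648)) = 1/(5865391 + (-148008 - 368648)) = 1/(5865391 - 516656) = 1/5348735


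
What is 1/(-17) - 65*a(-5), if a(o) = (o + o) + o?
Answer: 16574/17 ≈ 974.94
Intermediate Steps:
a(o) = 3*o (a(o) = 2*o + o = 3*o)
1/(-17) - 65*a(-5) = 1/(-17) - 195*(-5) = -1/17 - 65*(-15) = -1/17 + 975 = 16574/17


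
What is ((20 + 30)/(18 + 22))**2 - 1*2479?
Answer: -39639/16 ≈ -2477.4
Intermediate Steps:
((20 + 30)/(18 + 22))**2 - 1*2479 = (50/40)**2 - 2479 = (50*(1/40))**2 - 2479 = (5/4)**2 - 2479 = 25/16 - 2479 = -39639/16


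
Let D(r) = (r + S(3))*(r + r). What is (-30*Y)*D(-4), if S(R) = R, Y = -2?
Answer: 480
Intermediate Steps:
D(r) = 2*r*(3 + r) (D(r) = (r + 3)*(r + r) = (3 + r)*(2*r) = 2*r*(3 + r))
(-30*Y)*D(-4) = (-30*(-2))*(2*(-4)*(3 - 4)) = 60*(2*(-4)*(-1)) = 60*8 = 480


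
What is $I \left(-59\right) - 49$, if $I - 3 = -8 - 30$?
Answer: $2016$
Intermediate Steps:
$I = -35$ ($I = 3 - 38 = -35$)
$I \left(-59\right) - 49 = \left(-35\right) \left(-59\right) - 49 = 2065 - 49 = 2016$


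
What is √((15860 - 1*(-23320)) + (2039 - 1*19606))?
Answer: √21613 ≈ 147.01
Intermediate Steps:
√((15860 - 1*(-23320)) + (2039 - 1*19606)) = √((15860 + 23320) + (2039 - 19606)) = √(39180 - 17567) = √21613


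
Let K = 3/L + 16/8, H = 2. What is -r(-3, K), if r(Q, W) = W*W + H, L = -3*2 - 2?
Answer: -297/64 ≈ -4.6406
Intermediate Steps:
L = -8 (L = -6 - 2 = -8)
K = 13/8 (K = 3/(-8) + 16/8 = 3*(-1/8) + 16*(1/8) = -3/8 + 2 = 13/8 ≈ 1.6250)
r(Q, W) = 2 + W**2 (r(Q, W) = W*W + 2 = W**2 + 2 = 2 + W**2)
-r(-3, K) = -(2 + (13/8)**2) = -(2 + 169/64) = -1*297/64 = -297/64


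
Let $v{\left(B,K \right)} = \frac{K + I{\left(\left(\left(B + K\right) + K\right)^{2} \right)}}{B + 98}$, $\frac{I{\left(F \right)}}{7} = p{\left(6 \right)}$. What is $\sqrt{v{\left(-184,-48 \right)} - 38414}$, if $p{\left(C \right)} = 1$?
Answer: $\frac{i \sqrt{284106418}}{86} \approx 195.99 i$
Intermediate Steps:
$I{\left(F \right)} = 7$ ($I{\left(F \right)} = 7 \cdot 1 = 7$)
$v{\left(B,K \right)} = \frac{7 + K}{98 + B}$ ($v{\left(B,K \right)} = \frac{K + 7}{B + 98} = \frac{7 + K}{98 + B}$)
$\sqrt{v{\left(-184,-48 \right)} - 38414} = \sqrt{\frac{7 - 48}{98 - 184} - 38414} = \sqrt{\frac{1}{-86} \left(-41\right) - 38414} = \sqrt{\left(- \frac{1}{86}\right) \left(-41\right) - 38414} = \sqrt{\frac{41}{86} - 38414} = \sqrt{- \frac{3303563}{86}} = \frac{i \sqrt{284106418}}{86}$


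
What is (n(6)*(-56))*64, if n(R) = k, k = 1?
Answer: -3584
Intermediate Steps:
n(R) = 1
(n(6)*(-56))*64 = (1*(-56))*64 = -56*64 = -3584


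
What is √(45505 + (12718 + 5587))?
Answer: 3*√7090 ≈ 252.61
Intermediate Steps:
√(45505 + (12718 + 5587)) = √(45505 + 18305) = √63810 = 3*√7090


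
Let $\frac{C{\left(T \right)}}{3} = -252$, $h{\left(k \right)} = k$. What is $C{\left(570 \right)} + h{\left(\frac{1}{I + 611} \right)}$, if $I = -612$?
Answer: $-757$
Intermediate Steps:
$C{\left(T \right)} = -756$ ($C{\left(T \right)} = 3 \left(-252\right) = -756$)
$C{\left(570 \right)} + h{\left(\frac{1}{I + 611} \right)} = -756 + \frac{1}{-612 + 611} = -756 + \frac{1}{-1} = -756 - 1 = -757$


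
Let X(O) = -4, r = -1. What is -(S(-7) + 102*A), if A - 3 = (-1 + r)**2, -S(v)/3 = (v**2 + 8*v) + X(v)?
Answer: -747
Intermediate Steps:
S(v) = 12 - 24*v - 3*v**2 (S(v) = -3*((v**2 + 8*v) - 4) = -3*(-4 + v**2 + 8*v) = 12 - 24*v - 3*v**2)
A = 7 (A = 3 + (-1 - 1)**2 = 3 + (-2)**2 = 3 + 4 = 7)
-(S(-7) + 102*A) = -((12 - 24*(-7) - 3*(-7)**2) + 102*7) = -((12 + 168 - 3*49) + 714) = -((12 + 168 - 147) + 714) = -(33 + 714) = -1*747 = -747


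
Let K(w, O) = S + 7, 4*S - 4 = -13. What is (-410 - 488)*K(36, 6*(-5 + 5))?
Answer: -8531/2 ≈ -4265.5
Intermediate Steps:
S = -9/4 (S = 1 + (1/4)*(-13) = 1 - 13/4 = -9/4 ≈ -2.2500)
K(w, O) = 19/4 (K(w, O) = -9/4 + 7 = 19/4)
(-410 - 488)*K(36, 6*(-5 + 5)) = (-410 - 488)*(19/4) = -898*19/4 = -8531/2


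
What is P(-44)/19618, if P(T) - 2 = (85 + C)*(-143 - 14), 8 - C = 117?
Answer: 1885/9809 ≈ 0.19217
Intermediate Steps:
C = -109 (C = 8 - 1*117 = 8 - 117 = -109)
P(T) = 3770 (P(T) = 2 + (85 - 109)*(-143 - 14) = 2 - 24*(-157) = 2 + 3768 = 3770)
P(-44)/19618 = 3770/19618 = 3770*(1/19618) = 1885/9809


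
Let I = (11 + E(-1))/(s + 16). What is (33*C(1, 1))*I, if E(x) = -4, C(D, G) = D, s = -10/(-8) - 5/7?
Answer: 6468/463 ≈ 13.970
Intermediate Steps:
s = 15/28 (s = -10*(-⅛) - 5*⅐ = 5/4 - 5/7 = 15/28 ≈ 0.53571)
I = 196/463 (I = (11 - 4)/(15/28 + 16) = 7/(463/28) = 7*(28/463) = 196/463 ≈ 0.42333)
(33*C(1, 1))*I = (33*1)*(196/463) = 33*(196/463) = 6468/463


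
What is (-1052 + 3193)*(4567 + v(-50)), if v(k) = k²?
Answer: 15130447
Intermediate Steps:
(-1052 + 3193)*(4567 + v(-50)) = (-1052 + 3193)*(4567 + (-50)²) = 2141*(4567 + 2500) = 2141*7067 = 15130447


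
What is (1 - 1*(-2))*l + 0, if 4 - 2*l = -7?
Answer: 33/2 ≈ 16.500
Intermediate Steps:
l = 11/2 (l = 2 - ½*(-7) = 2 + 7/2 = 11/2 ≈ 5.5000)
(1 - 1*(-2))*l + 0 = (1 - 1*(-2))*(11/2) + 0 = (1 + 2)*(11/2) + 0 = 3*(11/2) + 0 = 33/2 + 0 = 33/2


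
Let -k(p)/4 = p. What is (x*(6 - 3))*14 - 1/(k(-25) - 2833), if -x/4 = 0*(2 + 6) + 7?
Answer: -3214007/2733 ≈ -1176.0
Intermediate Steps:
k(p) = -4*p
x = -28 (x = -4*(0*(2 + 6) + 7) = -4*(0*8 + 7) = -4*(0 + 7) = -4*7 = -28)
(x*(6 - 3))*14 - 1/(k(-25) - 2833) = -28*(6 - 3)*14 - 1/(-4*(-25) - 2833) = -28*3*14 - 1/(100 - 2833) = -84*14 - 1/(-2733) = -1176 - 1*(-1/2733) = -1176 + 1/2733 = -3214007/2733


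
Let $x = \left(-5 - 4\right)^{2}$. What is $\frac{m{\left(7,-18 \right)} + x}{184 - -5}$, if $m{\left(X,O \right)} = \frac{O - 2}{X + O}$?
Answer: $\frac{911}{2079} \approx 0.43819$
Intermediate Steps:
$x = 81$ ($x = \left(-9\right)^{2} = 81$)
$m{\left(X,O \right)} = \frac{-2 + O}{O + X}$
$\frac{m{\left(7,-18 \right)} + x}{184 - -5} = \frac{\frac{-2 - 18}{-18 + 7} + 81}{184 - -5} = \frac{\frac{1}{-11} \left(-20\right) + 81}{184 + \left(16 - 11\right)} = \frac{\left(- \frac{1}{11}\right) \left(-20\right) + 81}{184 + 5} = \frac{\frac{20}{11} + 81}{189} = \frac{911}{11} \cdot \frac{1}{189} = \frac{911}{2079}$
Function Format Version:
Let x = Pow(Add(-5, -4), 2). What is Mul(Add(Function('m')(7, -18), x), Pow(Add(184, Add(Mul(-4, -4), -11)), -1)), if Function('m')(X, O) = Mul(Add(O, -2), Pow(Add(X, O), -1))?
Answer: Rational(911, 2079) ≈ 0.43819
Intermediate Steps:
x = 81 (x = Pow(-9, 2) = 81)
Function('m')(X, O) = Mul(Pow(Add(O, X), -1), Add(-2, O)) (Function('m')(X, O) = Mul(Add(-2, O), Pow(Add(O, X), -1)) = Mul(Pow(Add(O, X), -1), Add(-2, O)))
Mul(Add(Function('m')(7, -18), x), Pow(Add(184, Add(Mul(-4, -4), -11)), -1)) = Mul(Add(Mul(Pow(Add(-18, 7), -1), Add(-2, -18)), 81), Pow(Add(184, Add(Mul(-4, -4), -11)), -1)) = Mul(Add(Mul(Pow(-11, -1), -20), 81), Pow(Add(184, Add(16, -11)), -1)) = Mul(Add(Mul(Rational(-1, 11), -20), 81), Pow(Add(184, 5), -1)) = Mul(Add(Rational(20, 11), 81), Pow(189, -1)) = Mul(Rational(911, 11), Rational(1, 189)) = Rational(911, 2079)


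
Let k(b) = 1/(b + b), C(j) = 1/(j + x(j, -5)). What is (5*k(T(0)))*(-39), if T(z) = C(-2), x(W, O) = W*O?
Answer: -780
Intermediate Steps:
x(W, O) = O*W
C(j) = -1/(4*j) (C(j) = 1/(j - 5*j) = 1/(-4*j) = -1/(4*j))
T(z) = ⅛ (T(z) = -¼/(-2) = -¼*(-½) = ⅛)
k(b) = 1/(2*b)
(5*k(T(0)))*(-39) = (5*(1/(2*(⅛))))*(-39) = (5*((½)*8))*(-39) = (5*4)*(-39) = 20*(-39) = -780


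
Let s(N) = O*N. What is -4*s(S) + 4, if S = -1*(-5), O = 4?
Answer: -76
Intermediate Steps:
S = 5
s(N) = 4*N
-4*s(S) + 4 = -16*5 + 4 = -4*20 + 4 = -80 + 4 = -76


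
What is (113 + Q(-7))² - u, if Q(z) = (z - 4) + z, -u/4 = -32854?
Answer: -122391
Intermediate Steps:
u = 131416 (u = -4*(-32854) = 131416)
Q(z) = -4 + 2*z (Q(z) = (-4 + z) + z = -4 + 2*z)
(113 + Q(-7))² - u = (113 + (-4 + 2*(-7)))² - 1*131416 = (113 + (-4 - 14))² - 131416 = (113 - 18)² - 131416 = 95² - 131416 = 9025 - 131416 = -122391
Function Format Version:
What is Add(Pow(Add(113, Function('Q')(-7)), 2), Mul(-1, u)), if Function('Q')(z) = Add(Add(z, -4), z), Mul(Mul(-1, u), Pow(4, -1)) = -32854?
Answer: -122391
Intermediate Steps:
u = 131416 (u = Mul(-4, -32854) = 131416)
Function('Q')(z) = Add(-4, Mul(2, z)) (Function('Q')(z) = Add(Add(-4, z), z) = Add(-4, Mul(2, z)))
Add(Pow(Add(113, Function('Q')(-7)), 2), Mul(-1, u)) = Add(Pow(Add(113, Add(-4, Mul(2, -7))), 2), Mul(-1, 131416)) = Add(Pow(Add(113, Add(-4, -14)), 2), -131416) = Add(Pow(Add(113, -18), 2), -131416) = Add(Pow(95, 2), -131416) = Add(9025, -131416) = -122391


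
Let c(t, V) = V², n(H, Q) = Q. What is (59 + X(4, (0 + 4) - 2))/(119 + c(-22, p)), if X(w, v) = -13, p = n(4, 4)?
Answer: 46/135 ≈ 0.34074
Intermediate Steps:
p = 4
(59 + X(4, (0 + 4) - 2))/(119 + c(-22, p)) = (59 - 13)/(119 + 4²) = 46/(119 + 16) = 46/135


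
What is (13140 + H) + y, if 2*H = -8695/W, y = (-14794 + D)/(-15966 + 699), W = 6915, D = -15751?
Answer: 61660079693/4692058 ≈ 13141.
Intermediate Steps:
y = 30545/15267 (y = (-14794 - 15751)/(-15966 + 699) = -30545/(-15267) = -30545*(-1/15267) = 30545/15267 ≈ 2.0007)
H = -1739/2766 (H = (-8695/6915)/2 = (-8695*1/6915)/2 = (½)*(-1739/1383) = -1739/2766 ≈ -0.62871)
(13140 + H) + y = (13140 - 1739/2766) + 30545/15267 = 36343501/2766 + 30545/15267 = 61660079693/4692058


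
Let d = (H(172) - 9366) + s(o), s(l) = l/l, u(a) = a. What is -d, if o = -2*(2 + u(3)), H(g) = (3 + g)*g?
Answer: -20735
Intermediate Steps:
H(g) = g*(3 + g)
o = -10 (o = -2*(2 + 3) = -2*5 = -10)
s(l) = 1
d = 20735 (d = (172*(3 + 172) - 9366) + 1 = (172*175 - 9366) + 1 = (30100 - 9366) + 1 = 20734 + 1 = 20735)
-d = -1*20735 = -20735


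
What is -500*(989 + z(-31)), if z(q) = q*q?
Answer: -975000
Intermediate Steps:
z(q) = q**2
-500*(989 + z(-31)) = -500*(989 + (-31)**2) = -500*(989 + 961) = -500*1950 = -975000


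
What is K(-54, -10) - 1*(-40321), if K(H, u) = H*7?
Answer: 39943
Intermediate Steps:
K(H, u) = 7*H
K(-54, -10) - 1*(-40321) = 7*(-54) - 1*(-40321) = -378 + 40321 = 39943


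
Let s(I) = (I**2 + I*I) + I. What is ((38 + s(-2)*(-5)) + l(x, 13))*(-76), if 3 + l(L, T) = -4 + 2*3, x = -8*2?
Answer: -532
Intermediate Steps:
x = -16
s(I) = I + 2*I**2 (s(I) = (I**2 + I**2) + I = 2*I**2 + I = I + 2*I**2)
l(L, T) = -1 (l(L, T) = -3 + (-4 + 2*3) = -3 + (-4 + 6) = -3 + 2 = -1)
((38 + s(-2)*(-5)) + l(x, 13))*(-76) = ((38 - 2*(1 + 2*(-2))*(-5)) - 1)*(-76) = ((38 - 2*(1 - 4)*(-5)) - 1)*(-76) = ((38 - 2*(-3)*(-5)) - 1)*(-76) = ((38 + 6*(-5)) - 1)*(-76) = ((38 - 30) - 1)*(-76) = (8 - 1)*(-76) = 7*(-76) = -532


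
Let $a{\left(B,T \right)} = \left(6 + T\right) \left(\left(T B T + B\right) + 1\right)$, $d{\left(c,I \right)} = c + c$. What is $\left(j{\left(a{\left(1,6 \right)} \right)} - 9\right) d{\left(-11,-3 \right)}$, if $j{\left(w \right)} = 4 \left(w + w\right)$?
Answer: $-80058$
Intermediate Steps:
$d{\left(c,I \right)} = 2 c$
$a{\left(B,T \right)} = \left(6 + T\right) \left(1 + B + B T^{2}\right)$ ($a{\left(B,T \right)} = \left(6 + T\right) \left(\left(B T T + B\right) + 1\right) = \left(6 + T\right) \left(\left(B T^{2} + B\right) + 1\right) = \left(6 + T\right) \left(\left(B + B T^{2}\right) + 1\right) = \left(6 + T\right) \left(1 + B + B T^{2}\right)$)
$j{\left(w \right)} = 8 w$ ($j{\left(w \right)} = 4 \cdot 2 w = 8 w$)
$\left(j{\left(a{\left(1,6 \right)} \right)} - 9\right) d{\left(-11,-3 \right)} = \left(8 \left(6 + 6 + 6 \cdot 1 + 1 \cdot 6 + 1 \cdot 6^{3} + 6 \cdot 1 \cdot 6^{2}\right) - 9\right) 2 \left(-11\right) = \left(8 \left(6 + 6 + 6 + 6 + 1 \cdot 216 + 6 \cdot 1 \cdot 36\right) - 9\right) \left(-22\right) = \left(8 \left(6 + 6 + 6 + 6 + 216 + 216\right) - 9\right) \left(-22\right) = \left(8 \cdot 456 - 9\right) \left(-22\right) = \left(3648 - 9\right) \left(-22\right) = 3639 \left(-22\right) = -80058$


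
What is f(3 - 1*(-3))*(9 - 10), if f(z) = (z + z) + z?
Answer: -18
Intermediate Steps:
f(z) = 3*z (f(z) = 2*z + z = 3*z)
f(3 - 1*(-3))*(9 - 10) = (3*(3 - 1*(-3)))*(9 - 10) = (3*(3 + 3))*(-1) = (3*6)*(-1) = 18*(-1) = -18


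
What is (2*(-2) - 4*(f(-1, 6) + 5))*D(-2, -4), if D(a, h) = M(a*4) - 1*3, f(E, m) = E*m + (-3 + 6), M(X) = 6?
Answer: -36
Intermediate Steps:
f(E, m) = 3 + E*m (f(E, m) = E*m + 3 = 3 + E*m)
D(a, h) = 3 (D(a, h) = 6 - 1*3 = 6 - 3 = 3)
(2*(-2) - 4*(f(-1, 6) + 5))*D(-2, -4) = (2*(-2) - 4*((3 - 1*6) + 5))*3 = (-4 - 4*((3 - 6) + 5))*3 = (-4 - 4*(-3 + 5))*3 = (-4 - 4*2)*3 = (-4 - 8)*3 = -12*3 = -36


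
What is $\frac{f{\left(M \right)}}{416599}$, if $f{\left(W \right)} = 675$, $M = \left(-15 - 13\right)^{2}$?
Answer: $\frac{675}{416599} \approx 0.0016203$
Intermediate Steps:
$M = 784$ ($M = \left(-28\right)^{2} = 784$)
$\frac{f{\left(M \right)}}{416599} = \frac{675}{416599}$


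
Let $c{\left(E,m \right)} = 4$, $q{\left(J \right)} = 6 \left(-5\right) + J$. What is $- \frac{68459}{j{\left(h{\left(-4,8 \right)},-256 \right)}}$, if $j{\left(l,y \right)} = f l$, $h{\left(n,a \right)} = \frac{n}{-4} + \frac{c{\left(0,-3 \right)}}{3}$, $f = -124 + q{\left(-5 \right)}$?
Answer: $\frac{68459}{371} \approx 184.53$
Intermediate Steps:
$q{\left(J \right)} = -30 + J$
$f = -159$ ($f = -124 - 35 = -159$)
$h{\left(n,a \right)} = \frac{4}{3} - \frac{n}{4}$ ($h{\left(n,a \right)} = \frac{n}{-4} + \frac{4}{3} = n \left(- \frac{1}{4}\right) + 4 \cdot \frac{1}{3} = - \frac{n}{4} + \frac{4}{3} = \frac{4}{3} - \frac{n}{4}$)
$j{\left(l,y \right)} = - 159 l$
$- \frac{68459}{j{\left(h{\left(-4,8 \right)},-256 \right)}} = - \frac{68459}{\left(-159\right) \left(\frac{4}{3} - -1\right)} = - \frac{68459}{\left(-159\right) \left(\frac{4}{3} + 1\right)} = - \frac{68459}{\left(-159\right) \frac{7}{3}} = - \frac{68459}{-371} = \left(-68459\right) \left(- \frac{1}{371}\right) = \frac{68459}{371}$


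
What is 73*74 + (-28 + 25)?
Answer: 5399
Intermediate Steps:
73*74 + (-28 + 25) = 5402 - 3 = 5399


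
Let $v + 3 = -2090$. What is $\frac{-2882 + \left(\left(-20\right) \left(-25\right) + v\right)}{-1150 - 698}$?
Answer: $\frac{4475}{1848} \approx 2.4215$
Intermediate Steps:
$v = -2093$ ($v = -3 - 2090 = -2093$)
$\frac{-2882 + \left(\left(-20\right) \left(-25\right) + v\right)}{-1150 - 698} = \frac{-2882 - 1593}{-1150 - 698} = \frac{-2882 + \left(500 - 2093\right)}{-1848} = \left(-2882 - 1593\right) \left(- \frac{1}{1848}\right) = \left(-4475\right) \left(- \frac{1}{1848}\right) = \frac{4475}{1848}$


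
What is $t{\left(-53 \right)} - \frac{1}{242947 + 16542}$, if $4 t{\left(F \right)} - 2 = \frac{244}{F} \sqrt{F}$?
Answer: $\frac{259487}{518978} - \frac{61 i \sqrt{53}}{53} \approx 0.5 - 8.379 i$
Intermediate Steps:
$t{\left(F \right)} = \frac{1}{2} + \frac{61}{\sqrt{F}}$ ($t{\left(F \right)} = \frac{1}{2} + \frac{\frac{244}{F} \sqrt{F}}{4} = \frac{1}{2} + \frac{244 \frac{1}{\sqrt{F}}}{4} = \frac{1}{2} + \frac{61}{\sqrt{F}}$)
$t{\left(-53 \right)} - \frac{1}{242947 + 16542} = \left(\frac{1}{2} + \frac{61}{i \sqrt{53}}\right) - \frac{1}{242947 + 16542} = \left(\frac{1}{2} + 61 \left(- \frac{i \sqrt{53}}{53}\right)\right) - \frac{1}{259489} = \left(\frac{1}{2} - \frac{61 i \sqrt{53}}{53}\right) - \frac{1}{259489} = \frac{259487}{518978} - \frac{61 i \sqrt{53}}{53}$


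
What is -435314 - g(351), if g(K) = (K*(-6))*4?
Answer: -426890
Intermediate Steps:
g(K) = -24*K (g(K) = -6*K*4 = -24*K)
-435314 - g(351) = -435314 - (-24)*351 = -435314 - 1*(-8424) = -435314 + 8424 = -426890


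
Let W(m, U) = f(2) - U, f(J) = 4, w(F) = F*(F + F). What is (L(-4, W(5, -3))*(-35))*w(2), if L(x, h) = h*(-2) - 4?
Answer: 5040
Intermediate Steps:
w(F) = 2*F² (w(F) = F*(2*F) = 2*F²)
W(m, U) = 4 - U
L(x, h) = -4 - 2*h (L(x, h) = -2*h - 4 = -4 - 2*h)
(L(-4, W(5, -3))*(-35))*w(2) = ((-4 - 2*(4 - 1*(-3)))*(-35))*(2*2²) = ((-4 - 2*(4 + 3))*(-35))*(2*4) = ((-4 - 2*7)*(-35))*8 = ((-4 - 14)*(-35))*8 = -18*(-35)*8 = 630*8 = 5040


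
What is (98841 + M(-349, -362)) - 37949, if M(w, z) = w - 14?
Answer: 60529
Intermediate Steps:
M(w, z) = -14 + w
(98841 + M(-349, -362)) - 37949 = (98841 + (-14 - 349)) - 37949 = (98841 - 363) - 37949 = 98478 - 37949 = 60529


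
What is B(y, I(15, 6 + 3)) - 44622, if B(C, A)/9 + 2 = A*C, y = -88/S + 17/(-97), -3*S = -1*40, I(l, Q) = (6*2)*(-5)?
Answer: -3975192/97 ≈ -40981.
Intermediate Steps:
I(l, Q) = -60 (I(l, Q) = 12*(-5) = -60)
S = 40/3 (S = -(-1)*40/3 = -1/3*(-40) = 40/3 ≈ 13.333)
y = -3286/485 (y = -88/40/3 + 17/(-97) = -88*3/40 + 17*(-1/97) = -33/5 - 17/97 = -3286/485 ≈ -6.7753)
B(C, A) = -18 + 9*A*C (B(C, A) = -18 + 9*(A*C) = -18 + 9*A*C)
B(y, I(15, 6 + 3)) - 44622 = (-18 + 9*(-60)*(-3286/485)) - 44622 = (-18 + 354888/97) - 44622 = 353142/97 - 44622 = -3975192/97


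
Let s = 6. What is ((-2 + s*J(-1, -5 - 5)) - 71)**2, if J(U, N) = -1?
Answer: 6241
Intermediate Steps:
((-2 + s*J(-1, -5 - 5)) - 71)**2 = ((-2 + 6*(-1)) - 71)**2 = ((-2 - 6) - 71)**2 = (-8 - 71)**2 = (-79)**2 = 6241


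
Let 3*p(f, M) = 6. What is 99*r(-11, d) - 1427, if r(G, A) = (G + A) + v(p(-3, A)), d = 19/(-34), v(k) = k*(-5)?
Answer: -121085/34 ≈ -3561.3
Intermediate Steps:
p(f, M) = 2 (p(f, M) = (⅓)*6 = 2)
v(k) = -5*k
d = -19/34 (d = 19*(-1/34) = -19/34 ≈ -0.55882)
r(G, A) = -10 + A + G (r(G, A) = (G + A) - 5*2 = (A + G) - 10 = -10 + A + G)
99*r(-11, d) - 1427 = 99*(-10 - 19/34 - 11) - 1427 = 99*(-733/34) - 1427 = -72567/34 - 1427 = -121085/34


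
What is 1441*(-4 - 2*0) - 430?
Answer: -6194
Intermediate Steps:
1441*(-4 - 2*0) - 430 = 1441*(-4 + 0) - 430 = 1441*(-4) - 430 = -5764 - 430 = -6194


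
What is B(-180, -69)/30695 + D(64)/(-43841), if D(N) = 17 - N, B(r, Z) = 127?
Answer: 1001496/192242785 ≈ 0.0052095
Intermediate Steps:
B(-180, -69)/30695 + D(64)/(-43841) = 127/30695 + (17 - 1*64)/(-43841) = 127*(1/30695) + (17 - 64)*(-1/43841) = 127/30695 - 47*(-1/43841) = 127/30695 + 47/43841 = 1001496/192242785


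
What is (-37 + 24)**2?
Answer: 169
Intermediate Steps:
(-37 + 24)**2 = (-13)**2 = 169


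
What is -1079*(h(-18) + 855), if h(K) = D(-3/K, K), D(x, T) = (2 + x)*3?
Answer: -1859117/2 ≈ -9.2956e+5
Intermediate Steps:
D(x, T) = 6 + 3*x
h(K) = 6 - 9/K (h(K) = 6 + 3*(-3/K) = 6 - 9/K)
-1079*(h(-18) + 855) = -1079*((6 - 9/(-18)) + 855) = -1079*((6 - 9*(-1/18)) + 855) = -1079*((6 + ½) + 855) = -1079*(13/2 + 855) = -1079*1723/2 = -1859117/2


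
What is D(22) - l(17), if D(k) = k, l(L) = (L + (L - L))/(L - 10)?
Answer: 137/7 ≈ 19.571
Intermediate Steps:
l(L) = L/(-10 + L) (l(L) = (L + 0)/(-10 + L) = L/(-10 + L))
D(22) - l(17) = 22 - 17/(-10 + 17) = 22 - 17/7 = 137/7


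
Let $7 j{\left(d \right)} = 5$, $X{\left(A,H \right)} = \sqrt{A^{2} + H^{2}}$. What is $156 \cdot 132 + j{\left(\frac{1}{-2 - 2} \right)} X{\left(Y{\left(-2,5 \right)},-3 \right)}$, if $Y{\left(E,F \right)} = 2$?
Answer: $20592 + \frac{5 \sqrt{13}}{7} \approx 20595.0$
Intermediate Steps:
$j{\left(d \right)} = \frac{5}{7}$ ($j{\left(d \right)} = \frac{1}{7} \cdot 5 = \frac{5}{7}$)
$156 \cdot 132 + j{\left(\frac{1}{-2 - 2} \right)} X{\left(Y{\left(-2,5 \right)},-3 \right)} = 156 \cdot 132 + \frac{5 \sqrt{2^{2} + \left(-3\right)^{2}}}{7} = 20592 + \frac{5 \sqrt{4 + 9}}{7} = 20592 + \frac{5 \sqrt{13}}{7}$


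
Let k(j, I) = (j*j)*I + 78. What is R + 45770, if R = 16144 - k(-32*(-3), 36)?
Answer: -269940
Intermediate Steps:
k(j, I) = 78 + I*j² (k(j, I) = j²*I + 78 = I*j² + 78 = 78 + I*j²)
R = -315710 (R = 16144 - (78 + 36*(-32*(-3))²) = 16144 - (78 + 36*96²) = 16144 - (78 + 36*9216) = 16144 - (78 + 331776) = 16144 - 1*331854 = 16144 - 331854 = -315710)
R + 45770 = -315710 + 45770 = -269940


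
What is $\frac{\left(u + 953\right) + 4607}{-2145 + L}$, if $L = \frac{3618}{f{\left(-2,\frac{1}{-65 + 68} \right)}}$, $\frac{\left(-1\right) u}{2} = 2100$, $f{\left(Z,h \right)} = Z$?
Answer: $- \frac{680}{1977} \approx -0.34396$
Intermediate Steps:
$u = -4200$ ($u = \left(-2\right) 2100 = -4200$)
$L = -1809$ ($L = \frac{3618}{-2} = 3618 \left(- \frac{1}{2}\right) = -1809$)
$\frac{\left(u + 953\right) + 4607}{-2145 + L} = \frac{\left(-4200 + 953\right) + 4607}{-2145 - 1809} = \frac{-3247 + 4607}{-3954} = 1360 \left(- \frac{1}{3954}\right) = - \frac{680}{1977}$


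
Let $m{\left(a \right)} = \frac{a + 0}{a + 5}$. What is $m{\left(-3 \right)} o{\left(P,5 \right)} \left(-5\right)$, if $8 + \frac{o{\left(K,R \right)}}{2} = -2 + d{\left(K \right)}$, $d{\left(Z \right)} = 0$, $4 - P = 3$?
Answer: $-150$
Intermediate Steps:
$P = 1$ ($P = 4 - 3 = 1$)
$o{\left(K,R \right)} = -20$ ($o{\left(K,R \right)} = -16 + 2 \left(-2 + 0\right) = -16 + 2 \left(-2\right) = -16 - 4 = -20$)
$m{\left(a \right)} = \frac{a}{5 + a}$
$m{\left(-3 \right)} o{\left(P,5 \right)} \left(-5\right) = - \frac{3}{5 - 3} \left(-20\right) \left(-5\right) = - \frac{3}{2} \left(-20\right) \left(-5\right) = \left(-3\right) \frac{1}{2} \left(-20\right) \left(-5\right) = \left(- \frac{3}{2}\right) \left(-20\right) \left(-5\right) = 30 \left(-5\right) = -150$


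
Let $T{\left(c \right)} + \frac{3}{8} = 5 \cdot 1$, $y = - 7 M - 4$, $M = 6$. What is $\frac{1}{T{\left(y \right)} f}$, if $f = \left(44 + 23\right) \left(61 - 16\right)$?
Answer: $\frac{8}{111555} \approx 7.1713 \cdot 10^{-5}$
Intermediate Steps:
$y = -46$ ($y = \left(-7\right) 6 - 4 = -42 - 4 = -46$)
$T{\left(c \right)} = \frac{37}{8}$ ($T{\left(c \right)} = - \frac{3}{8} + 5 \cdot 1 = - \frac{3}{8} + 5 = \frac{37}{8}$)
$f = 3015$ ($f = 67 \cdot 45 = 3015$)
$\frac{1}{T{\left(y \right)} f} = \frac{1}{\frac{37}{8} \cdot 3015} = \frac{1}{\frac{111555}{8}} = \frac{8}{111555}$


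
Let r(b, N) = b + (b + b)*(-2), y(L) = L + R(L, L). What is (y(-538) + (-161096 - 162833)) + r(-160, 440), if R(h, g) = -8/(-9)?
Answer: -2915875/9 ≈ -3.2399e+5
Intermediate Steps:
R(h, g) = 8/9 (R(h, g) = -8*(-⅑) = 8/9)
y(L) = 8/9 + L (y(L) = L + 8/9 = 8/9 + L)
r(b, N) = -3*b (r(b, N) = b + (2*b)*(-2) = b - 4*b = -3*b)
(y(-538) + (-161096 - 162833)) + r(-160, 440) = ((8/9 - 538) + (-161096 - 162833)) - 3*(-160) = (-4834/9 - 323929) + 480 = -2920195/9 + 480 = -2915875/9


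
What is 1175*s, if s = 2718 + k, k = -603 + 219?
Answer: 2742450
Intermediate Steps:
k = -384
s = 2334 (s = 2718 - 384 = 2334)
1175*s = 1175*2334 = 2742450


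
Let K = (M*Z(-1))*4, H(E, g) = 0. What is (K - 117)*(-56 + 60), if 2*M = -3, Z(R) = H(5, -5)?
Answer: -468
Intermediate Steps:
Z(R) = 0
M = -3/2 (M = (½)*(-3) = -3/2 ≈ -1.5000)
K = 0 (K = -3/2*0*4 = 0*4 = 0)
(K - 117)*(-56 + 60) = (0 - 117)*(-56 + 60) = -117*4 = -468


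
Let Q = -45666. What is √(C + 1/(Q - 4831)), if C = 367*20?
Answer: √18716610995563/50497 ≈ 85.674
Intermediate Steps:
C = 7340
√(C + 1/(Q - 4831)) = √(7340 + 1/(-45666 - 4831)) = √(7340 + 1/(-50497)) = √(7340 - 1/50497) = √(370647979/50497) = √18716610995563/50497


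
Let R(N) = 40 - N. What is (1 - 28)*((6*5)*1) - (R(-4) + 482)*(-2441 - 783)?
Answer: 1695014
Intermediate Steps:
(1 - 28)*((6*5)*1) - (R(-4) + 482)*(-2441 - 783) = (1 - 28)*((6*5)*1) - ((40 - 1*(-4)) + 482)*(-2441 - 783) = -810 - ((40 + 4) + 482)*(-3224) = -27*30 - (44 + 482)*(-3224) = -810 - 526*(-3224) = -810 - 1*(-1695824) = -810 + 1695824 = 1695014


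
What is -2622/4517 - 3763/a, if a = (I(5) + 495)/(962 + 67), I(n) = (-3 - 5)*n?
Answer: -2498798667/293605 ≈ -8510.8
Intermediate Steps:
I(n) = -8*n
a = 65/147 (a = (-8*5 + 495)/(962 + 67) = (-40 + 495)/1029 = 455*(1/1029) = 65/147 ≈ 0.44218)
-2622/4517 - 3763/a = -2622/4517 - 3763/65/147 = -2622*1/4517 - 3763*147/65 = -2622/4517 - 553161/65 = -2498798667/293605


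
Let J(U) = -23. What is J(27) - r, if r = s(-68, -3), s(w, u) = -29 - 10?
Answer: 16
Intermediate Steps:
s(w, u) = -39
r = -39
J(27) - r = -23 - 1*(-39) = -23 + 39 = 16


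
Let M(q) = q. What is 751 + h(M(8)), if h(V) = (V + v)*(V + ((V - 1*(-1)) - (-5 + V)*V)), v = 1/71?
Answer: 49338/71 ≈ 694.90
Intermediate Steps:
v = 1/71 ≈ 0.014085
h(V) = (1/71 + V)*(1 + 2*V - V*(-5 + V)) (h(V) = (V + 1/71)*(V + ((V - 1*(-1)) - (-5 + V)*V)) = (1/71 + V)*(V + ((V + 1) - V*(-5 + V))) = (1/71 + V)*(V + ((1 + V) - V*(-5 + V))) = (1/71 + V)*(V + (1 + V - V*(-5 + V))) = (1/71 + V)*(1 + 2*V - V*(-5 + V)))
751 + h(M(8)) = 751 + (1/71 - 1*8³ + (78/71)*8 + (496/71)*8²) = 751 + (1/71 - 1*512 + 624/71 + (496/71)*64) = 751 + (1/71 - 512 + 624/71 + 31744/71) = 751 - 3983/71 = 49338/71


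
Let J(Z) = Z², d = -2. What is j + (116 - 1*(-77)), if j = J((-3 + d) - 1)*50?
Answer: 1993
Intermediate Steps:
j = 1800 (j = ((-3 - 2) - 1)²*50 = (-5 - 1)²*50 = (-6)²*50 = 36*50 = 1800)
j + (116 - 1*(-77)) = 1800 + (116 - 1*(-77)) = 1800 + (116 + 77) = 1800 + 193 = 1993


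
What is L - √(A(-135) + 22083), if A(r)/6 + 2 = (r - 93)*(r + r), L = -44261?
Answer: -44261 - √391431 ≈ -44887.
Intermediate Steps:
A(r) = -12 + 12*r*(-93 + r) (A(r) = -12 + 6*((r - 93)*(r + r)) = -12 + 6*((-93 + r)*(2*r)) = -12 + 6*(2*r*(-93 + r)) = -12 + 12*r*(-93 + r))
L - √(A(-135) + 22083) = -44261 - √((-12 - 1116*(-135) + 12*(-135)²) + 22083) = -44261 - √((-12 + 150660 + 12*18225) + 22083) = -44261 - √((-12 + 150660 + 218700) + 22083) = -44261 - √(369348 + 22083) = -44261 - √391431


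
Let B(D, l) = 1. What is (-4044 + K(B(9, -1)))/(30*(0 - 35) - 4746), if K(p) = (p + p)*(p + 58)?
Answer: 1963/2898 ≈ 0.67736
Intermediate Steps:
K(p) = 2*p*(58 + p) (K(p) = (2*p)*(58 + p) = 2*p*(58 + p))
(-4044 + K(B(9, -1)))/(30*(0 - 35) - 4746) = (-4044 + 2*1*(58 + 1))/(30*(0 - 35) - 4746) = (-4044 + 2*1*59)/(30*(-35) - 4746) = (-4044 + 118)/(-1050 - 4746) = -3926/(-5796) = -3926*(-1/5796) = 1963/2898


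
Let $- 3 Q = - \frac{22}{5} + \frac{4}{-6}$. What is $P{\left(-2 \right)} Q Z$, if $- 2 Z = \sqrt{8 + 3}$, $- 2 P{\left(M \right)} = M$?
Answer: $- \frac{38 \sqrt{11}}{45} \approx -2.8007$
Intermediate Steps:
$P{\left(M \right)} = - \frac{M}{2}$
$Q = \frac{76}{45}$ ($Q = - \frac{- \frac{22}{5} + \frac{4}{-6}}{3} = - \frac{\left(-22\right) \frac{1}{5} + 4 \left(- \frac{1}{6}\right)}{3} = - \frac{- \frac{22}{5} - \frac{2}{3}}{3} = \left(- \frac{1}{3}\right) \left(- \frac{76}{15}\right) = \frac{76}{45} \approx 1.6889$)
$Z = - \frac{\sqrt{11}}{2}$ ($Z = - \frac{\sqrt{8 + 3}}{2} = - \frac{\sqrt{11}}{2} \approx -1.6583$)
$P{\left(-2 \right)} Q Z = \left(- \frac{1}{2}\right) \left(-2\right) \frac{76}{45} \left(- \frac{\sqrt{11}}{2}\right) = 1 \cdot \frac{76}{45} \left(- \frac{\sqrt{11}}{2}\right) = \frac{76 \left(- \frac{\sqrt{11}}{2}\right)}{45} = - \frac{38 \sqrt{11}}{45}$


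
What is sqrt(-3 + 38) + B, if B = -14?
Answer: -14 + sqrt(35) ≈ -8.0839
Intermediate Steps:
sqrt(-3 + 38) + B = sqrt(-3 + 38) - 14 = sqrt(35) - 14 = -14 + sqrt(35)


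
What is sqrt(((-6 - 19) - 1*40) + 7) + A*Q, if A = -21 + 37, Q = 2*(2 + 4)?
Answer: 192 + I*sqrt(58) ≈ 192.0 + 7.6158*I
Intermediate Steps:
Q = 12 (Q = 2*6 = 12)
A = 16
sqrt(((-6 - 19) - 1*40) + 7) + A*Q = sqrt(((-6 - 19) - 1*40) + 7) + 16*12 = sqrt((-25 - 40) + 7) + 192 = sqrt(-65 + 7) + 192 = sqrt(-58) + 192 = I*sqrt(58) + 192 = 192 + I*sqrt(58)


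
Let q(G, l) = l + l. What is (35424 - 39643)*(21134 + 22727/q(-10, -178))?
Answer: -31646621963/356 ≈ -8.8895e+7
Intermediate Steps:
q(G, l) = 2*l
(35424 - 39643)*(21134 + 22727/q(-10, -178)) = (35424 - 39643)*(21134 + 22727/((2*(-178)))) = -4219*(21134 + 22727/(-356)) = -4219*(21134 + 22727*(-1/356)) = -4219*(21134 - 22727/356) = -4219*7500977/356 = -31646621963/356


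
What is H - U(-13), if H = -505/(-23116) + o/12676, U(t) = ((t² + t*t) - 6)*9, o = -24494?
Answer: -219024707233/73254604 ≈ -2989.9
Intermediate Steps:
U(t) = -54 + 18*t² (U(t) = ((t² + t²) - 6)*9 = (2*t² - 6)*9 = (-6 + 2*t²)*9 = -54 + 18*t²)
H = -139950481/73254604 (H = -505/(-23116) - 24494/12676 = -505*(-1/23116) - 24494*1/12676 = 505/23116 - 12247/6338 = -139950481/73254604 ≈ -1.9105)
H - U(-13) = -139950481/73254604 - (-54 + 18*(-13)²) = -139950481/73254604 - (-54 + 18*169) = -139950481/73254604 - (-54 + 3042) = -139950481/73254604 - 1*2988 = -139950481/73254604 - 2988 = -219024707233/73254604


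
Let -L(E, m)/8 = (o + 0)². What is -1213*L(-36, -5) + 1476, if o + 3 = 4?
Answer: 11180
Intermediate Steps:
o = 1 (o = -3 + 4 = 1)
L(E, m) = -8 (L(E, m) = -8*(1 + 0)² = -8*1² = -8*1 = -8)
-1213*L(-36, -5) + 1476 = -1213*(-8) + 1476 = 9704 + 1476 = 11180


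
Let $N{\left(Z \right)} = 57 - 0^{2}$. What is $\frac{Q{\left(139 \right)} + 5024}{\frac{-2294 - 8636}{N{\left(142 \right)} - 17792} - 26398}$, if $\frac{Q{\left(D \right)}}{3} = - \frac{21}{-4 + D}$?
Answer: $- \frac{267277091}{1404472800} \approx -0.1903$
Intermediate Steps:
$Q{\left(D \right)} = - \frac{63}{-4 + D}$ ($Q{\left(D \right)} = 3 \left(- \frac{21}{-4 + D}\right) = - \frac{63}{-4 + D}$)
$N{\left(Z \right)} = 57$ ($N{\left(Z \right)} = 57 - 0 = 57 + 0 = 57$)
$\frac{Q{\left(139 \right)} + 5024}{\frac{-2294 - 8636}{N{\left(142 \right)} - 17792} - 26398} = \frac{- \frac{63}{-4 + 139} + 5024}{\frac{-2294 - 8636}{57 - 17792} - 26398} = \frac{- \frac{63}{135} + 5024}{- \frac{10930}{-17735} - 26398} = \frac{\left(-63\right) \frac{1}{135} + 5024}{\left(-10930\right) \left(- \frac{1}{17735}\right) - 26398} = \frac{- \frac{7}{15} + 5024}{\frac{2186}{3547} - 26398} = \frac{75353}{15 \left(- \frac{93631520}{3547}\right)} = \frac{75353}{15} \left(- \frac{3547}{93631520}\right) = - \frac{267277091}{1404472800}$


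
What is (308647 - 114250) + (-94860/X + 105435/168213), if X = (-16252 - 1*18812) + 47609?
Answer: 27347210174976/140682139 ≈ 1.9439e+5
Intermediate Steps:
X = 12545 (X = (-16252 - 18812) + 47609 = -35064 + 47609 = 12545)
(308647 - 114250) + (-94860/X + 105435/168213) = (308647 - 114250) + (-94860/12545 + 105435/168213) = 194397 + (-94860*1/12545 + 105435*(1/168213)) = 194397 + (-18972/2509 + 35145/56071) = 194397 - 975600207/140682139 = 27347210174976/140682139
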